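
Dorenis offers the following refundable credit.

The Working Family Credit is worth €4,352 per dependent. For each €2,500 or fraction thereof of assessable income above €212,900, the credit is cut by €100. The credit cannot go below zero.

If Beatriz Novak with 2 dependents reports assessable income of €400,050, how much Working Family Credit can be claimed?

Working Family Credit: base = 2 × €4,352 = €8,704. income exceeds €212,900 by €187,150, which is 75 full-or-partial €2,500 increments; reduction = 75 × €100 = €7,500, leaving €1,204.

€1,204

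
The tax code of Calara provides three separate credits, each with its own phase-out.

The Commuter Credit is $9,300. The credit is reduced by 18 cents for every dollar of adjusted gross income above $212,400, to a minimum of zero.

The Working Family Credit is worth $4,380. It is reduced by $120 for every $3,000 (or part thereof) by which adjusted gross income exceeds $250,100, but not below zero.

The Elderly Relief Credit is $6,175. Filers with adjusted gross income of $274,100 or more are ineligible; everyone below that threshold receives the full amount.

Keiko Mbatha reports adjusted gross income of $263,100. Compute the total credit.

$10,129

Commuter Credit: 18% of the $50,700 excess over $212,400 is $9,126; credit = $9,300 − $9,126 = $174.
Working Family Credit: income exceeds $250,100 by $13,000, which is 5 full-or-partial $3,000 increments; reduction = 5 × $120 = $600, leaving $3,780.
Elderly Relief Credit: $263,100 is below the $274,100 cutoff, so the full $6,175 applies.
Total: $174 + $3,780 + $6,175 = $10,129.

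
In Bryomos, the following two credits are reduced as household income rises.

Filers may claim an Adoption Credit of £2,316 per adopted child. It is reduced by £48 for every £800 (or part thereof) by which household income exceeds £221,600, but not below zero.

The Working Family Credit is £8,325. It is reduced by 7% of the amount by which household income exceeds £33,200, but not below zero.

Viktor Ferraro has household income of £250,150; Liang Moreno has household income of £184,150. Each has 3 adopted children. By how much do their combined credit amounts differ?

Viktor (£250,150): Adoption Credit: base = 3 × £2,316 = £6,948. income exceeds £221,600 by £28,550, which is 36 full-or-partial £800 increments; reduction = 36 × £48 = £1,728, leaving £5,220. Working Family Credit: 7% of the £216,950 excess over £33,200 is £15,186.50 ≥ base, so the credit is £0. total £5,220 + £0 = £5,220
Liang (£184,150): Adoption Credit: base = 3 × £2,316 = £6,948. £184,150 is at or below the £221,600 threshold, so the full £6,948 applies. Working Family Credit: 7% of the £150,950 excess over £33,200 is £10,566.50 ≥ base, so the credit is £0. total £6,948 + £0 = £6,948
Difference: |£5,220 − £6,948| = £1,728.

£1,728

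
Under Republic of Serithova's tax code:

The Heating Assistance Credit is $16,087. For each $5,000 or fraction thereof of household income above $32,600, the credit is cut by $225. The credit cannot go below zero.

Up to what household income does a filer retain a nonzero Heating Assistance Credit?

$387,600

After 71 increments the reduction is 71 × $225 = $15,975, leaving $112; one more increment wipes it out. Increment 71 ends at excess 71 × $5,000 = $355,000, so the highest qualifying income is $32,600 + $355,000 = $387,600.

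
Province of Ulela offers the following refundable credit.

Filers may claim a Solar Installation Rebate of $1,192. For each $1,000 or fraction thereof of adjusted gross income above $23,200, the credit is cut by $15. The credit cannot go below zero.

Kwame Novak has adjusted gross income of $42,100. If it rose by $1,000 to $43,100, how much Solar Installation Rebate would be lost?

$15

At $42,100 — income exceeds $23,200 by $18,900, which is 19 full-or-partial $1,000 increments; reduction = 19 × $15 = $285, leaving $907.
At $43,100 — income exceeds $23,200 by $19,900, which is 20 full-or-partial $1,000 increments; reduction = 20 × $15 = $300, leaving $892.
Lost: $907 − $892 = $15.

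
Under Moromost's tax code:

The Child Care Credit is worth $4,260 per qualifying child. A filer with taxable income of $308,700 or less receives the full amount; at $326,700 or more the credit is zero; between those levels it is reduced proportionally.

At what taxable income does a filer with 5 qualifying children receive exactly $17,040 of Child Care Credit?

$312,300

Full credit = 5 × $4,260 = $21,300.
$17,040 is 17,040/21,300 of the full $21,300, so 4,260/21,300 of the $18,000 range has been used: income = $308,700 + $18,000 × 4,260/21,300 = $312,300.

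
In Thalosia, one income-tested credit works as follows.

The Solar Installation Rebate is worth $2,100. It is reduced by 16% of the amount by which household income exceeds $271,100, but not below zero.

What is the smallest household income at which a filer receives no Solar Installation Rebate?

The credit falls by 16% of each dollar above $271,100, so it reaches zero when the excess is $2,100 / 16% = $13,125: income = $271,100 + $13,125 = $284,225.

$284,225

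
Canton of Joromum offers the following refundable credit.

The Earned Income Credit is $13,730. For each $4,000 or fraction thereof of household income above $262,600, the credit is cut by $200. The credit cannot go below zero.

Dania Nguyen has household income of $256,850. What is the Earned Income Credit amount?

$13,730

Earned Income Credit: $256,850 is at or below the $262,600 threshold, so the full $13,730 applies.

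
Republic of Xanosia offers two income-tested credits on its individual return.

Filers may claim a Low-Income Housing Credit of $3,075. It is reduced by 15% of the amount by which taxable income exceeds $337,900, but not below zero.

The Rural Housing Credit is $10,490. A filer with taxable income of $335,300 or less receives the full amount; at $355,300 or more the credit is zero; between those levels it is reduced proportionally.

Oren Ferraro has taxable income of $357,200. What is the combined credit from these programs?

Low-Income Housing Credit: 15% of the $19,300 excess over $337,900 is $2,895; credit = $3,075 − $2,895 = $180.
Rural Housing Credit: $357,200 is at or above $355,300, so the credit is $0.
Total: $180 + $0 = $180.

$180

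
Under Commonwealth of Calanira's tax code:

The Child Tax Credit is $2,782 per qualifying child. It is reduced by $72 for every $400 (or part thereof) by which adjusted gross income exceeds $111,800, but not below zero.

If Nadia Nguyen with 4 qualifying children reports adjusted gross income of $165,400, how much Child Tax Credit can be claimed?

$1,480

Child Tax Credit: base = 4 × $2,782 = $11,128. income exceeds $111,800 by $53,600, which is 134 full-or-partial $400 increments; reduction = 134 × $72 = $9,648, leaving $1,480.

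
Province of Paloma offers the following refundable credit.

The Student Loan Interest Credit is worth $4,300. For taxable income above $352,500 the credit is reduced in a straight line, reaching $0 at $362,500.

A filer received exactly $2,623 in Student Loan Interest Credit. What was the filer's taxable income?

$2,623 is 2,623/4,300 of the full $4,300, so 1,677/4,300 of the $10,000 range has been used: income = $352,500 + $10,000 × 1,677/4,300 = $356,400.

$356,400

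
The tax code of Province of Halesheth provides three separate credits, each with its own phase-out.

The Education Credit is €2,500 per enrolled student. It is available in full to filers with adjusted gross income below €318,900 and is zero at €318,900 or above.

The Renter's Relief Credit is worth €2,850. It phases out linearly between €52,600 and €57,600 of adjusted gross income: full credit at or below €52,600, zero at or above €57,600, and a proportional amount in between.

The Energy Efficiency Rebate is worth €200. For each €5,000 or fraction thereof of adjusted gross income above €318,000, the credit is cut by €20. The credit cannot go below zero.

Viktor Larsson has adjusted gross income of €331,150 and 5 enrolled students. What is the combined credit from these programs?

Education Credit: base = 5 × €2,500 = €12,500. €331,150 meets or exceeds the €318,900 cutoff, so the credit is €0.
Renter's Relief Credit: €331,150 is at or above €57,600, so the credit is €0.
Energy Efficiency Rebate: income exceeds €318,000 by €13,150, which is 3 full-or-partial €5,000 increments; reduction = 3 × €20 = €60, leaving €140.
Total: €0 + €0 + €140 = €140.

€140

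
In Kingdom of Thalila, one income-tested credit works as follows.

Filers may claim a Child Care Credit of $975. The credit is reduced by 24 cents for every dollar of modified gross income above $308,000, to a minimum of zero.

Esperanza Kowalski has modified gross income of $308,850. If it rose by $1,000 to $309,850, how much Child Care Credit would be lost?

At $308,850 — 24% of the $850 excess over $308,000 is $204; credit = $975 − $204 = $771.
At $309,850 — 24% of the $1,850 excess over $308,000 is $444; credit = $975 − $444 = $531.
Lost: $771 − $531 = $240.

$240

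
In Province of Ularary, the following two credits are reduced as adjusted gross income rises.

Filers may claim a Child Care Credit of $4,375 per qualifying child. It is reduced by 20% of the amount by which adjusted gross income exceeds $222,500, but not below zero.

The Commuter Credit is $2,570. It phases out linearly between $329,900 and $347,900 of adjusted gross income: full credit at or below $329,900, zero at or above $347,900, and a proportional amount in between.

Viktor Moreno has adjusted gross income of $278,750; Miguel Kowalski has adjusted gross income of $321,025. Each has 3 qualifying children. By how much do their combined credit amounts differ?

$1,875

Viktor ($278,750): Child Care Credit: base = 3 × $4,375 = $13,125. 20% of the $56,250 excess over $222,500 is $11,250; credit = $13,125 − $11,250 = $1,875. Commuter Credit: $278,750 is at or below the $329,900 threshold, so the full $2,570 applies. total $1,875 + $2,570 = $4,445
Miguel ($321,025): Child Care Credit: base = 3 × $4,375 = $13,125. 20% of the $98,525 excess over $222,500 is $19,705 ≥ base, so the credit is $0. Commuter Credit: $321,025 is at or below the $329,900 threshold, so the full $2,570 applies. total $0 + $2,570 = $2,570
Difference: |$4,445 − $2,570| = $1,875.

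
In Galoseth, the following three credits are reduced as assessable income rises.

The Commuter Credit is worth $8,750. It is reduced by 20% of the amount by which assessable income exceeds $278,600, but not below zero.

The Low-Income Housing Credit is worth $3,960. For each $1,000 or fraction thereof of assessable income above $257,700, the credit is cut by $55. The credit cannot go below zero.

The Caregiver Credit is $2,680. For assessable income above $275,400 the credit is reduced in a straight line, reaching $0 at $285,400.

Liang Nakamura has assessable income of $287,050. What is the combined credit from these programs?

Commuter Credit: 20% of the $8,450 excess over $278,600 is $1,690; credit = $8,750 − $1,690 = $7,060.
Low-Income Housing Credit: income exceeds $257,700 by $29,350, which is 30 full-or-partial $1,000 increments; reduction = 30 × $55 = $1,650, leaving $2,310.
Caregiver Credit: $287,050 is at or above $285,400, so the credit is $0.
Total: $7,060 + $2,310 + $0 = $9,370.

$9,370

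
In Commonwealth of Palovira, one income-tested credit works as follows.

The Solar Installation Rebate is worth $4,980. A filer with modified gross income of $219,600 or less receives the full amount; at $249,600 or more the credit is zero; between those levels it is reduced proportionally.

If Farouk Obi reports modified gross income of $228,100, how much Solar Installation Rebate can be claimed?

$3,569

Solar Installation Rebate: $228,100 is $8,500 into a $30,000 phase-out range, leaving 21,500/30,000 of the credit: $4,980 × 21,500/30,000 = $3,569.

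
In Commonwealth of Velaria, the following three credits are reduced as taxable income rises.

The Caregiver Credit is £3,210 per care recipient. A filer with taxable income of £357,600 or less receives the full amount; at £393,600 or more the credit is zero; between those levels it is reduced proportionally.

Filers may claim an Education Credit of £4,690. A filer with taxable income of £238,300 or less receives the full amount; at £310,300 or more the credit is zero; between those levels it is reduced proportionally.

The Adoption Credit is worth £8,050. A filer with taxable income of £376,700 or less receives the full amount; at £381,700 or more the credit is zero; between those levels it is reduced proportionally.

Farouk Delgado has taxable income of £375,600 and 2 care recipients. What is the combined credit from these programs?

£11,260

Caregiver Credit: base = 2 × £3,210 = £6,420. £375,600 is £18,000 into a £36,000 phase-out range, leaving 18,000/36,000 of the credit: £6,420 × 18,000/36,000 = £3,210.
Education Credit: £375,600 is at or above £310,300, so the credit is £0.
Adoption Credit: £375,600 is at or below the £376,700 threshold, so the full £8,050 applies.
Total: £3,210 + £0 + £8,050 = £11,260.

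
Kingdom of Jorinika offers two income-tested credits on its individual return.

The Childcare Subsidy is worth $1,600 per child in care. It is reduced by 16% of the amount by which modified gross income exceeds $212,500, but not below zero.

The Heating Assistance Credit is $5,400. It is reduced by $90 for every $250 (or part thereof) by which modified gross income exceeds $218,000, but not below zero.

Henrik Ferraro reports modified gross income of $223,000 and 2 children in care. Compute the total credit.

$5,120

Childcare Subsidy: base = 2 × $1,600 = $3,200. 16% of the $10,500 excess over $212,500 is $1,680; credit = $3,200 − $1,680 = $1,520.
Heating Assistance Credit: income exceeds $218,000 by $5,000, which is 20 full-or-partial $250 increments; reduction = 20 × $90 = $1,800, leaving $3,600.
Total: $1,520 + $3,600 = $5,120.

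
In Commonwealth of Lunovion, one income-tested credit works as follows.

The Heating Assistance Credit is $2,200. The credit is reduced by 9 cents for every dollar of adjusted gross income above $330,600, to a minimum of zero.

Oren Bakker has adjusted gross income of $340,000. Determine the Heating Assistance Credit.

$1,354

Heating Assistance Credit: 9% of the $9,400 excess over $330,600 is $846; credit = $2,200 − $846 = $1,354.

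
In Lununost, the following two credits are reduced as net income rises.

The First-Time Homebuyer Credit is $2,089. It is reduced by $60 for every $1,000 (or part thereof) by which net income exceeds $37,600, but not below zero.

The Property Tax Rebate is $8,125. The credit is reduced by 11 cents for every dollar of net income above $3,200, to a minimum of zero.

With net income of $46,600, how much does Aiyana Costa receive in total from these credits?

$4,900

First-Time Homebuyer Credit: income exceeds $37,600 by $9,000, which is 9 full-or-partial $1,000 increments; reduction = 9 × $60 = $540, leaving $1,549.
Property Tax Rebate: 11% of the $43,400 excess over $3,200 is $4,774; credit = $8,125 − $4,774 = $3,351.
Total: $1,549 + $3,351 = $4,900.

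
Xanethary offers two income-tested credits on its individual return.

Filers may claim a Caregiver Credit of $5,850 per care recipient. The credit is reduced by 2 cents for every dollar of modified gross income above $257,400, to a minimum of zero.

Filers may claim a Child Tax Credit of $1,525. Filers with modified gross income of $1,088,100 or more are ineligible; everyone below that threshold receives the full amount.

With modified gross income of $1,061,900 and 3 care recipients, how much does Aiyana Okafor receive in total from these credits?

$2,985

Caregiver Credit: base = 3 × $5,850 = $17,550. 2% of the $804,500 excess over $257,400 is $16,090; credit = $17,550 − $16,090 = $1,460.
Child Tax Credit: $1,061,900 is below the $1,088,100 cutoff, so the full $1,525 applies.
Total: $1,460 + $1,525 = $2,985.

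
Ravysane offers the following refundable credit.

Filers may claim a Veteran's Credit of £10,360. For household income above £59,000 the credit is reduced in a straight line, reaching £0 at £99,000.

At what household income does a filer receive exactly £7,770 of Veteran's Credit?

£7,770 is 7,770/10,360 of the full £10,360, so 2,590/10,360 of the £40,000 range has been used: income = £59,000 + £40,000 × 2,590/10,360 = £69,000.

£69,000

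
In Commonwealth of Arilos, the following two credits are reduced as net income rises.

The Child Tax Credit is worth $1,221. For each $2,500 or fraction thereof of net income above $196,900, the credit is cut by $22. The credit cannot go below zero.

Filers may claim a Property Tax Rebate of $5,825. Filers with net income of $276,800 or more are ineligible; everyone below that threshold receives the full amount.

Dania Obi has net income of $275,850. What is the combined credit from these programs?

Child Tax Credit: income exceeds $196,900 by $78,950, which is 32 full-or-partial $2,500 increments; reduction = 32 × $22 = $704, leaving $517.
Property Tax Rebate: $275,850 is below the $276,800 cutoff, so the full $5,825 applies.
Total: $517 + $5,825 = $6,342.

$6,342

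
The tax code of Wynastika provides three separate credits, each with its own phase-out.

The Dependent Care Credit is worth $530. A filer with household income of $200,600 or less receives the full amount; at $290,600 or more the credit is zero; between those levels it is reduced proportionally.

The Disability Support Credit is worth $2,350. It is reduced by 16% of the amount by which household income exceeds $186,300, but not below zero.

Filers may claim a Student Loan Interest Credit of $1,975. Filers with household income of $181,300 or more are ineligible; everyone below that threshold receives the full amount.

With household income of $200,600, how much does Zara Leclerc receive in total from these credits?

$592

Dependent Care Credit: $200,600 is at or below the $200,600 threshold, so the full $530 applies.
Disability Support Credit: 16% of the $14,300 excess over $186,300 is $2,288; credit = $2,350 − $2,288 = $62.
Student Loan Interest Credit: $200,600 meets or exceeds the $181,300 cutoff, so the credit is $0.
Total: $530 + $62 + $0 = $592.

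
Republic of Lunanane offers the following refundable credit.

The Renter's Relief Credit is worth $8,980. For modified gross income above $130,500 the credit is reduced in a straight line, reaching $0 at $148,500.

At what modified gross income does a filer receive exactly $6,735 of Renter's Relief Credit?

$6,735 is 6,735/8,980 of the full $8,980, so 2,245/8,980 of the $18,000 range has been used: income = $130,500 + $18,000 × 2,245/8,980 = $135,000.

$135,000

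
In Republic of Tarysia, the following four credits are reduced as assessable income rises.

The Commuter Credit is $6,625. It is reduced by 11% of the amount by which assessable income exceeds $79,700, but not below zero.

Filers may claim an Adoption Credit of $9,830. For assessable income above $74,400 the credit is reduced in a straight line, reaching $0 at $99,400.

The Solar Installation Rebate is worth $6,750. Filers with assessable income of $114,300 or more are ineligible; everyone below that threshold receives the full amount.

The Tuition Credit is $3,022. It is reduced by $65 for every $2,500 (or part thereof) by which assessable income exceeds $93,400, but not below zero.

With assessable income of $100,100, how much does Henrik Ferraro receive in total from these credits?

Commuter Credit: 11% of the $20,400 excess over $79,700 is $2,244; credit = $6,625 − $2,244 = $4,381.
Adoption Credit: $100,100 is at or above $99,400, so the credit is $0.
Solar Installation Rebate: $100,100 is below the $114,300 cutoff, so the full $6,750 applies.
Tuition Credit: income exceeds $93,400 by $6,700, which is 3 full-or-partial $2,500 increments; reduction = 3 × $65 = $195, leaving $2,827.
Total: $4,381 + $0 + $6,750 + $2,827 = $13,958.

$13,958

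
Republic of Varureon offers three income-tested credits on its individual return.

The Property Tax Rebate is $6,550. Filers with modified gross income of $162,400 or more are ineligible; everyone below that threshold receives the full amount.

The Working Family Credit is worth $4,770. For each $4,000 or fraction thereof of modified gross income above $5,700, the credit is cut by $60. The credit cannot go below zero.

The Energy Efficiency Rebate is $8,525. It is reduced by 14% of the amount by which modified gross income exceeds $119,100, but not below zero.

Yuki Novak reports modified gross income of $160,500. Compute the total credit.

$11,709

Property Tax Rebate: $160,500 is below the $162,400 cutoff, so the full $6,550 applies.
Working Family Credit: income exceeds $5,700 by $154,800, which is 39 full-or-partial $4,000 increments; reduction = 39 × $60 = $2,340, leaving $2,430.
Energy Efficiency Rebate: 14% of the $41,400 excess over $119,100 is $5,796; credit = $8,525 − $5,796 = $2,729.
Total: $6,550 + $2,430 + $2,729 = $11,709.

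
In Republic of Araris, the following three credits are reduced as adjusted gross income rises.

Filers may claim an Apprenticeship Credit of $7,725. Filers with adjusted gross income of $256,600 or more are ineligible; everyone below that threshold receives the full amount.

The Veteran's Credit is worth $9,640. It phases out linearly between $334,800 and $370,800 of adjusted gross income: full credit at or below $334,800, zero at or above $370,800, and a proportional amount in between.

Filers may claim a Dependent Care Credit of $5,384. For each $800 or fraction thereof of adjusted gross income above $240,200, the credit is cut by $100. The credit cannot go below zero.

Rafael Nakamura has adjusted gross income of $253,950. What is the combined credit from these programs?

$20,949

Apprenticeship Credit: $253,950 is below the $256,600 cutoff, so the full $7,725 applies.
Veteran's Credit: $253,950 is at or below the $334,800 threshold, so the full $9,640 applies.
Dependent Care Credit: income exceeds $240,200 by $13,750, which is 18 full-or-partial $800 increments; reduction = 18 × $100 = $1,800, leaving $3,584.
Total: $7,725 + $9,640 + $3,584 = $20,949.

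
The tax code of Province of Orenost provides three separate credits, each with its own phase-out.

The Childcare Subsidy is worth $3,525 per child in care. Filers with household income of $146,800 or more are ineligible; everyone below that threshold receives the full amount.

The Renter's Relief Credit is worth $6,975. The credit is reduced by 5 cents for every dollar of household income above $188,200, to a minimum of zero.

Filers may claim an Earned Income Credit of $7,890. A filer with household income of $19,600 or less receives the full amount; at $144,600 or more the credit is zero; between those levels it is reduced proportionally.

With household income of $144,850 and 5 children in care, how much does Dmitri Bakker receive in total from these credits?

$24,600

Childcare Subsidy: base = 5 × $3,525 = $17,625. $144,850 is below the $146,800 cutoff, so the full $17,625 applies.
Renter's Relief Credit: $144,850 is at or below the $188,200 threshold, so the full $6,975 applies.
Earned Income Credit: $144,850 is at or above $144,600, so the credit is $0.
Total: $17,625 + $6,975 + $0 = $24,600.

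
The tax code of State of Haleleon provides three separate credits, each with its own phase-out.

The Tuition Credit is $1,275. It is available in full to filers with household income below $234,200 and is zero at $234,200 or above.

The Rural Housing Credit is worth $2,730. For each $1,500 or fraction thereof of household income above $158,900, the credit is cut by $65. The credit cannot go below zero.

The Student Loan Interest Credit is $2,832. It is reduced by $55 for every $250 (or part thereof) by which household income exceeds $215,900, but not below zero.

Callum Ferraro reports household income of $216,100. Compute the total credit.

Tuition Credit: $216,100 is below the $234,200 cutoff, so the full $1,275 applies.
Rural Housing Credit: income exceeds $158,900 by $57,200, which is 39 full-or-partial $1,500 increments; reduction = 39 × $65 = $2,535, leaving $195.
Student Loan Interest Credit: income exceeds $215,900 by $200, which is 1 full-or-partial $250 increment; reduction = 1 × $55 = $55, leaving $2,777.
Total: $1,275 + $195 + $2,777 = $4,247.

$4,247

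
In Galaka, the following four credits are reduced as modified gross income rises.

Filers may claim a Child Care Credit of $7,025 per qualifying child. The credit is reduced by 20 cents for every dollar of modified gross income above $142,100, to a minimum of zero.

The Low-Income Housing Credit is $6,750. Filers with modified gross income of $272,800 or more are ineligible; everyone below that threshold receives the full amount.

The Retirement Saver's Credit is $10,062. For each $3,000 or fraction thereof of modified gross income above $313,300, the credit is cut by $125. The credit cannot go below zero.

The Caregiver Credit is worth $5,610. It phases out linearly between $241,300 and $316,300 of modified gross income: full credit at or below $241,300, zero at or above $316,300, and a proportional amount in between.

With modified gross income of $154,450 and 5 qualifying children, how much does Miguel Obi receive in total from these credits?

$55,077

Child Care Credit: base = 5 × $7,025 = $35,125. 20% of the $12,350 excess over $142,100 is $2,470; credit = $35,125 − $2,470 = $32,655.
Low-Income Housing Credit: $154,450 is below the $272,800 cutoff, so the full $6,750 applies.
Retirement Saver's Credit: $154,450 is at or below the $313,300 threshold, so the full $10,062 applies.
Caregiver Credit: $154,450 is at or below the $241,300 threshold, so the full $5,610 applies.
Total: $32,655 + $6,750 + $10,062 + $5,610 = $55,077.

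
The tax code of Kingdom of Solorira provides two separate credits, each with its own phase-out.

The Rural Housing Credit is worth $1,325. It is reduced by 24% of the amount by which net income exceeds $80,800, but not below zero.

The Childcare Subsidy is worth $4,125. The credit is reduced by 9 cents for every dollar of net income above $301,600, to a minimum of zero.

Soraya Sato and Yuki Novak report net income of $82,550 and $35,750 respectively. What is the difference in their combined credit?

$420

Soraya ($82,550): Rural Housing Credit: 24% of the $1,750 excess over $80,800 is $420; credit = $1,325 − $420 = $905. Childcare Subsidy: $82,550 is at or below the $301,600 threshold, so the full $4,125 applies. total $905 + $4,125 = $5,030
Yuki ($35,750): Rural Housing Credit: $35,750 is at or below the $80,800 threshold, so the full $1,325 applies. Childcare Subsidy: $35,750 is at or below the $301,600 threshold, so the full $4,125 applies. total $1,325 + $4,125 = $5,450
Difference: |$5,030 − $5,450| = $420.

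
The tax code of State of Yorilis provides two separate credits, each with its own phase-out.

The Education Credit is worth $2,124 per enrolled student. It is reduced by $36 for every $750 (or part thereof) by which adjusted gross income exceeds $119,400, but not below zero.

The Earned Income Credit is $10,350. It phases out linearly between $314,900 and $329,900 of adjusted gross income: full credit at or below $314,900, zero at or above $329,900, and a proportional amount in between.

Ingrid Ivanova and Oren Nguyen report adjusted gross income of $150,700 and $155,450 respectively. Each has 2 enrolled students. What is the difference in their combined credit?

$252

Ingrid ($150,700): Education Credit: base = 2 × $2,124 = $4,248. income exceeds $119,400 by $31,300, which is 42 full-or-partial $750 increments; reduction = 42 × $36 = $1,512, leaving $2,736. Earned Income Credit: $150,700 is at or below the $314,900 threshold, so the full $10,350 applies. total $2,736 + $10,350 = $13,086
Oren ($155,450): Education Credit: base = 2 × $2,124 = $4,248. income exceeds $119,400 by $36,050, which is 49 full-or-partial $750 increments; reduction = 49 × $36 = $1,764, leaving $2,484. Earned Income Credit: $155,450 is at or below the $314,900 threshold, so the full $10,350 applies. total $2,484 + $10,350 = $12,834
Difference: |$13,086 − $12,834| = $252.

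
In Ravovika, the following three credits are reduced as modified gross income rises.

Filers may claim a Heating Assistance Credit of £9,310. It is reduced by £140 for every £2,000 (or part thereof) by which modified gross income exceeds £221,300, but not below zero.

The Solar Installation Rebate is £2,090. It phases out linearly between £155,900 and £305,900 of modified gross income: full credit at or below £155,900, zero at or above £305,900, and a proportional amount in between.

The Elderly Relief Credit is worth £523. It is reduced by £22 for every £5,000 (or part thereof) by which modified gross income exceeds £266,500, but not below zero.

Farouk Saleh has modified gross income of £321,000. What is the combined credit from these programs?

Heating Assistance Credit: income exceeds £221,300 by £99,700, which is 50 full-or-partial £2,000 increments; reduction = 50 × £140 = £7,000, leaving £2,310.
Solar Installation Rebate: £321,000 is at or above £305,900, so the credit is £0.
Elderly Relief Credit: income exceeds £266,500 by £54,500, which is 11 full-or-partial £5,000 increments; reduction = 11 × £22 = £242, leaving £281.
Total: £2,310 + £0 + £281 = £2,591.

£2,591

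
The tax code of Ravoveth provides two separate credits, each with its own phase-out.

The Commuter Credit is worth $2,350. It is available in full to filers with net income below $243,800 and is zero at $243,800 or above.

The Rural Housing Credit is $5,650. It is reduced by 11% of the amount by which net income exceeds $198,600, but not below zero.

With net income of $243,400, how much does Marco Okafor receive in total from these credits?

$3,072

Commuter Credit: $243,400 is below the $243,800 cutoff, so the full $2,350 applies.
Rural Housing Credit: 11% of the $44,800 excess over $198,600 is $4,928; credit = $5,650 − $4,928 = $722.
Total: $2,350 + $722 = $3,072.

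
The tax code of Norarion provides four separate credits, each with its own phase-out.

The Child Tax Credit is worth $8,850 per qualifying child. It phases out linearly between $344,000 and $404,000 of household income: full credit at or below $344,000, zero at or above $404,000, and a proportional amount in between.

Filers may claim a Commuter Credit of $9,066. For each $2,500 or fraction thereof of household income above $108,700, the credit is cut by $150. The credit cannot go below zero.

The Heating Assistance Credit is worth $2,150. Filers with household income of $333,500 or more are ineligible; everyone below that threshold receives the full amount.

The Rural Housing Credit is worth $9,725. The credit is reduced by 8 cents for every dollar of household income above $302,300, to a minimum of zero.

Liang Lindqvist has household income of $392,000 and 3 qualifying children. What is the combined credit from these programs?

$7,859

Child Tax Credit: base = 3 × $8,850 = $26,550. $392,000 is $48,000 into a $60,000 phase-out range, leaving 12,000/60,000 of the credit: $26,550 × 12,000/60,000 = $5,310.
Commuter Credit: income exceeds $108,700 by $283,300 → 114 increments × $150 = $17,100 ≥ base, so the credit is $0.
Heating Assistance Credit: $392,000 meets or exceeds the $333,500 cutoff, so the credit is $0.
Rural Housing Credit: 8% of the $89,700 excess over $302,300 is $7,176; credit = $9,725 − $7,176 = $2,549.
Total: $5,310 + $0 + $0 + $2,549 = $7,859.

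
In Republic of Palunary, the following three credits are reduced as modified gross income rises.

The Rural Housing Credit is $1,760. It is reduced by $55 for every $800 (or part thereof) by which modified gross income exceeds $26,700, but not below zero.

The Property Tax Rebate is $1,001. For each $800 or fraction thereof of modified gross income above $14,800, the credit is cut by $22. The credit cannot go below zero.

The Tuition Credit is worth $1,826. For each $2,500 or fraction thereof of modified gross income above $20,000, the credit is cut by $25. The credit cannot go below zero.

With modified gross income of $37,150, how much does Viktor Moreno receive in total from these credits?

Rural Housing Credit: income exceeds $26,700 by $10,450, which is 14 full-or-partial $800 increments; reduction = 14 × $55 = $770, leaving $990.
Property Tax Rebate: income exceeds $14,800 by $22,350, which is 28 full-or-partial $800 increments; reduction = 28 × $22 = $616, leaving $385.
Tuition Credit: income exceeds $20,000 by $17,150, which is 7 full-or-partial $2,500 increments; reduction = 7 × $25 = $175, leaving $1,651.
Total: $990 + $385 + $1,651 = $3,026.

$3,026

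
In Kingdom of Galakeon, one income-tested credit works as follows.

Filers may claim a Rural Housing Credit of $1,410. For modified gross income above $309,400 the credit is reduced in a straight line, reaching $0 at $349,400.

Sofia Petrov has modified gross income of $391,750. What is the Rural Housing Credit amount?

$0

Rural Housing Credit: $391,750 is at or above $349,400, so the credit is $0.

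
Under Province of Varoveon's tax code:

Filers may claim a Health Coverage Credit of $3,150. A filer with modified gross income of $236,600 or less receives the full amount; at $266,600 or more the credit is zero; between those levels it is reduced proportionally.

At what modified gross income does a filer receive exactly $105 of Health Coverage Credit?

$105 is 105/3,150 of the full $3,150, so 3,045/3,150 of the $30,000 range has been used: income = $236,600 + $30,000 × 3,045/3,150 = $265,600.

$265,600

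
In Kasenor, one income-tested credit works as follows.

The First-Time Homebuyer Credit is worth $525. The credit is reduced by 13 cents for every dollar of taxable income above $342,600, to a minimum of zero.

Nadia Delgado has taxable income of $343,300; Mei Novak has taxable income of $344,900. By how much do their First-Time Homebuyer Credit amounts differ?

Nadia ($343,300): First-Time Homebuyer Credit: 13% of the $700 excess over $342,600 is $91; credit = $525 − $91 = $434.
Mei ($344,900): First-Time Homebuyer Credit: 13% of the $2,300 excess over $342,600 is $299; credit = $525 − $299 = $226.
Difference: |$434 − $226| = $208.

$208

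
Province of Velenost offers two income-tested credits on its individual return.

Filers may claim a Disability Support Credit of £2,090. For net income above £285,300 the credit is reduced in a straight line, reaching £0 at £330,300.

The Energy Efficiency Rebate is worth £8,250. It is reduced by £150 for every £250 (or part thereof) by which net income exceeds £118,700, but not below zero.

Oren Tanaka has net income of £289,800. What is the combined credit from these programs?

£1,881

Disability Support Credit: £289,800 is £4,500 into a £45,000 phase-out range, leaving 40,500/45,000 of the credit: £2,090 × 40,500/45,000 = £1,881.
Energy Efficiency Rebate: income exceeds £118,700 by £171,100 → 685 increments × £150 = £102,750 ≥ base, so the credit is £0.
Total: £1,881 + £0 = £1,881.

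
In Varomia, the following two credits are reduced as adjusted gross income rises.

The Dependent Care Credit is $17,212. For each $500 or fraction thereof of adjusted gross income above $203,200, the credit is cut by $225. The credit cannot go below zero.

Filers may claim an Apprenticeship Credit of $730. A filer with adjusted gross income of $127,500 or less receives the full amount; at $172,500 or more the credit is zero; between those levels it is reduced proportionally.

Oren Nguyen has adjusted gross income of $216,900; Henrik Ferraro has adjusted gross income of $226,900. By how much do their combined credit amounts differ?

Oren ($216,900): Dependent Care Credit: income exceeds $203,200 by $13,700, which is 28 full-or-partial $500 increments; reduction = 28 × $225 = $6,300, leaving $10,912. Apprenticeship Credit: $216,900 is at or above $172,500, so the credit is $0. total $10,912 + $0 = $10,912
Henrik ($226,900): Dependent Care Credit: income exceeds $203,200 by $23,700, which is 48 full-or-partial $500 increments; reduction = 48 × $225 = $10,800, leaving $6,412. Apprenticeship Credit: $226,900 is at or above $172,500, so the credit is $0. total $6,412 + $0 = $6,412
Difference: |$10,912 − $6,412| = $4,500.

$4,500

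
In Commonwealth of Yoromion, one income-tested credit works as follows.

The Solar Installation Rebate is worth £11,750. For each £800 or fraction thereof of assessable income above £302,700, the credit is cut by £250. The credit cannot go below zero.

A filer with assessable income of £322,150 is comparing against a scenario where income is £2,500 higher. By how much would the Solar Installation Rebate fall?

At £322,150 — income exceeds £302,700 by £19,450, which is 25 full-or-partial £800 increments; reduction = 25 × £250 = £6,250, leaving £5,500.
At £324,650 — income exceeds £302,700 by £21,950, which is 28 full-or-partial £800 increments; reduction = 28 × £250 = £7,000, leaving £4,750.
Lost: £5,500 − £4,750 = £750.

£750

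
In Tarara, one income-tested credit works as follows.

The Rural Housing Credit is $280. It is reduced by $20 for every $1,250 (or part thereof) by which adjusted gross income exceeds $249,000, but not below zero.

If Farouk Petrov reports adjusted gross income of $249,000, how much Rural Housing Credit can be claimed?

Rural Housing Credit: $249,000 is at or below the $249,000 threshold, so the full $280 applies.

$280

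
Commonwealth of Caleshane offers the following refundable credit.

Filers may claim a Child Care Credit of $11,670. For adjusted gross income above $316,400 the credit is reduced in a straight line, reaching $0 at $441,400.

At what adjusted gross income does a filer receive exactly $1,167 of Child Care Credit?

$1,167 is 1,167/11,670 of the full $11,670, so 10,503/11,670 of the $125,000 range has been used: income = $316,400 + $125,000 × 10,503/11,670 = $428,900.

$428,900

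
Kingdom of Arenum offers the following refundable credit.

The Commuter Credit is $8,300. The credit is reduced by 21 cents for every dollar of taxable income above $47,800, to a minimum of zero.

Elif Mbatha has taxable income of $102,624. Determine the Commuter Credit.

Commuter Credit: 21% of the $54,824 excess over $47,800 is $11,513.04 ≥ base, so the credit is $0.

$0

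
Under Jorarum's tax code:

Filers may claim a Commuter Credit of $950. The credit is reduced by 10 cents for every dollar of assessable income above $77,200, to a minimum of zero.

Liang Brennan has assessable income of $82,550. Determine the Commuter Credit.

$415

Commuter Credit: 10% of the $5,350 excess over $77,200 is $535; credit = $950 − $535 = $415.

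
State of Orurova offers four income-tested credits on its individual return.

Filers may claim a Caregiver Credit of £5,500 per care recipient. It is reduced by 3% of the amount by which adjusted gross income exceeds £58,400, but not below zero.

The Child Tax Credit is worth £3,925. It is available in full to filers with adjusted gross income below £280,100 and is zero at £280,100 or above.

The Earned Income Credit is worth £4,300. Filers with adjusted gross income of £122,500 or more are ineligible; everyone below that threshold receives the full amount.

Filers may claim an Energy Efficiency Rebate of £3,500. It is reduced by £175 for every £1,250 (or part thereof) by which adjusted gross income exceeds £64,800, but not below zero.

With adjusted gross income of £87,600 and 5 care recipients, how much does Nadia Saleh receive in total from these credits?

Caregiver Credit: base = 5 × £5,500 = £27,500. 3% of the £29,200 excess over £58,400 is £876; credit = £27,500 − £876 = £26,624.
Child Tax Credit: £87,600 is below the £280,100 cutoff, so the full £3,925 applies.
Earned Income Credit: £87,600 is below the £122,500 cutoff, so the full £4,300 applies.
Energy Efficiency Rebate: income exceeds £64,800 by £22,800, which is 19 full-or-partial £1,250 increments; reduction = 19 × £175 = £3,325, leaving £175.
Total: £26,624 + £3,925 + £4,300 + £175 = £35,024.

£35,024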